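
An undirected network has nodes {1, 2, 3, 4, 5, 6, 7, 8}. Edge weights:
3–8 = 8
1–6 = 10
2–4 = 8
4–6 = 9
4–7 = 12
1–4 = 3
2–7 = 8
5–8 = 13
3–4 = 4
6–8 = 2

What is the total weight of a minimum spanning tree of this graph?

46

Prim's algorithm from 1:
Step 1: cheapest edge leaving the tree is 1–4 (3); add 4.
Step 2: cheapest edge leaving the tree is 3–4 (4); add 3.
Step 3: cheapest edge leaving the tree is 2–4 (8); add 2.
Step 4: cheapest edge leaving the tree is 2–7 (8); add 7.
Step 5: cheapest edge leaving the tree is 3–8 (8); add 8.
Step 6: cheapest edge leaving the tree is 6–8 (2); add 6.
Step 7: cheapest edge leaving the tree is 5–8 (13); add 5.
MST edges: 1–4, 3–4, 2–4, 2–7, 3–8, 6–8, 5–8; total weight 3+4+8+8+8+2+13 = 46.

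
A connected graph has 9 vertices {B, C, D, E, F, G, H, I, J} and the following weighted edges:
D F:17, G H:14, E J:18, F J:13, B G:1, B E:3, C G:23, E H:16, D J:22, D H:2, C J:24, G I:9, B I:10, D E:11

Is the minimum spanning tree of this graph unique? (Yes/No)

Yes

Kruskal: consider edges lightest-first.
B G (1): add — endpoints in different components.
D H (2): add — endpoints in different components.
B E (3): add — endpoints in different components.
G I (9): add — endpoints in different components.
B I (10): skip — B and I already connected.
D E (11): add — endpoints in different components.
F J (13): add — endpoints in different components.
G H (14): skip — G and H already connected.
E H (16): skip — E and H already connected.
D F (17): add — endpoints in different components.
E J (18): skip — E and J already connected.
D J (22): skip — D and J already connected.
C G (23): add — endpoints in different components.
Every non-tree edge has weight strictly greater than the heaviest edge on the tree path between its endpoints, so the MST is unique.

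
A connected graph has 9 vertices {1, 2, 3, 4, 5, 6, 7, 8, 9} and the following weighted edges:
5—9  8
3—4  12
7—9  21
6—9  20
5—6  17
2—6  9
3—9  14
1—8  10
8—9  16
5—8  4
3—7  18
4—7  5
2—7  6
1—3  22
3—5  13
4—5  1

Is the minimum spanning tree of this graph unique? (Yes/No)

Kruskal: consider edges lightest-first.
4—5 (1): add — endpoints in different components.
5—8 (4): add — endpoints in different components.
4—7 (5): add — endpoints in different components.
2—7 (6): add — endpoints in different components.
5—9 (8): add — endpoints in different components.
2—6 (9): add — endpoints in different components.
1—8 (10): add — endpoints in different components.
3—4 (12): add — endpoints in different components.
Every non-tree edge has weight strictly greater than the heaviest edge on the tree path between its endpoints, so the MST is unique.

Yes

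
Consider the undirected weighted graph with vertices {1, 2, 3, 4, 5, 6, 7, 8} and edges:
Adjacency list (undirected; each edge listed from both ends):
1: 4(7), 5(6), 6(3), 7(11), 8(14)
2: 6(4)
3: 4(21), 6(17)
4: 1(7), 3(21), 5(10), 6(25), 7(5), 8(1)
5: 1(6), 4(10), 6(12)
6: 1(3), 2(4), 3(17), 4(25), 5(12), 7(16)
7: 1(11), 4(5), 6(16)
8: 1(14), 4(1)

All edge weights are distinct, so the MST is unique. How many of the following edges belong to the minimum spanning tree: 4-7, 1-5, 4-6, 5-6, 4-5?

Kruskal: consider edges lightest-first.
4-8 (1): add — endpoints in different components.
1-6 (3): add — endpoints in different components.
2-6 (4): add — endpoints in different components.
4-7 (5): add — endpoints in different components.
1-5 (6): add — endpoints in different components.
1-4 (7): add — endpoints in different components.
4-5 (10): skip — 4 and 5 already connected.
1-7 (11): skip — 1 and 7 already connected.
5-6 (12): skip — 5 and 6 already connected.
1-8 (14): skip — 1 and 8 already connected.
6-7 (16): skip — 6 and 7 already connected.
3-6 (17): add — endpoints in different components.
MST edge set: {4-8, 1-6, 2-6, 4-7, 1-5, 1-4, 3-6}.
Of the listed edges, {4-7, 1-5} are in the MST → 2.

2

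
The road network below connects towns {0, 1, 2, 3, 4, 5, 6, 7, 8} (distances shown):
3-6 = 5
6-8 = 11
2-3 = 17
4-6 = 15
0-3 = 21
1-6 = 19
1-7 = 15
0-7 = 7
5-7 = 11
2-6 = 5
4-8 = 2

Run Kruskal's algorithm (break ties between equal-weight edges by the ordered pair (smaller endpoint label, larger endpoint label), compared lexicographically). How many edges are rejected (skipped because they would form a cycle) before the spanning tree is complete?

2

Kruskal's algorithm — process edges by increasing weight (ties by edge label):
4-8 (2): add — endpoints in different components.
2-6 (5): add — endpoints in different components.
3-6 (5): add — endpoints in different components.
0-7 (7): add — endpoints in different components.
5-7 (11): add — endpoints in different components.
6-8 (11): add — endpoints in different components.
1-7 (15): add — endpoints in different components.
4-6 (15): skip — 4 and 6 already connected.
2-3 (17): skip — 2 and 3 already connected.
1-6 (19): add — endpoints in different components.
Edges rejected before the tree was complete: 2.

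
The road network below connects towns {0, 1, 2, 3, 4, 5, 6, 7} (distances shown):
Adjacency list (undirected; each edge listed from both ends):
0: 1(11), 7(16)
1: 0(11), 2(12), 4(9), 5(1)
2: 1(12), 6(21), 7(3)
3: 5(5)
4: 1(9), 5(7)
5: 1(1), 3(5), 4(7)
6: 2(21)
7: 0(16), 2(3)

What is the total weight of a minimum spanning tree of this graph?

Grow the tree from 4 using Prim:
Step 1: frontier [4—5 7, 1—4 9] → take 4—5 (7); add 5.
Step 2: frontier [1—4 9, 1—5 1, 3—5 5] → take 1—5 (1); add 1.
Step 3: frontier [0—1 11, 1—2 12, 3—5 5] → take 3—5 (5); add 3.
Step 4: frontier [0—1 11, 1—2 12] → take 0—1 (11); add 0.
Step 5: frontier [0—7 16, 1—2 12] → take 1—2 (12); add 2.
Step 6: frontier [0—7 16, 2—7 3, 2—6 21] → take 2—7 (3); add 7.
Step 7: frontier [2—6 21] → take 2—6 (21); add 6.
MST edges: 4—5, 1—5, 3—5, 0—1, 1—2, 2—7, 2—6; total weight 7+1+5+11+12+3+21 = 60.

60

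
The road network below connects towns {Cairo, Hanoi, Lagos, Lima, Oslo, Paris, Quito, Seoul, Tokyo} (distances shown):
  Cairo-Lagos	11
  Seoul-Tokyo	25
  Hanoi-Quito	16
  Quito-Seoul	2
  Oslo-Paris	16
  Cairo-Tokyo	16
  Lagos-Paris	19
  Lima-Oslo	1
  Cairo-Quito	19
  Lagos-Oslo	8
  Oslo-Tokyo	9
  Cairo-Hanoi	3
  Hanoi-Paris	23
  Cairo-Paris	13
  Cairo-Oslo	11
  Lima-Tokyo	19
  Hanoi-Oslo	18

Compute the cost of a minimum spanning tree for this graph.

Prim, starting at Seoul.
Step 1: cheapest edge leaving the tree is Quito-Seoul (2); add Quito.
Step 2: cheapest edge leaving the tree is Hanoi-Quito (16); add Hanoi.
Step 3: cheapest edge leaving the tree is Cairo-Hanoi (3); add Cairo.
Step 4: cheapest edge leaving the tree is Cairo-Lagos (11); add Lagos.
Step 5: cheapest edge leaving the tree is Lagos-Oslo (8); add Oslo.
Step 6: cheapest edge leaving the tree is Lima-Oslo (1); add Lima.
Step 7: cheapest edge leaving the tree is Oslo-Tokyo (9); add Tokyo.
Step 8: cheapest edge leaving the tree is Cairo-Paris (13); add Paris.
MST edges: Quito-Seoul, Hanoi-Quito, Cairo-Hanoi, Cairo-Lagos, Lagos-Oslo, Lima-Oslo, Oslo-Tokyo, Cairo-Paris; total weight 2+16+3+11+8+1+9+13 = 63.

63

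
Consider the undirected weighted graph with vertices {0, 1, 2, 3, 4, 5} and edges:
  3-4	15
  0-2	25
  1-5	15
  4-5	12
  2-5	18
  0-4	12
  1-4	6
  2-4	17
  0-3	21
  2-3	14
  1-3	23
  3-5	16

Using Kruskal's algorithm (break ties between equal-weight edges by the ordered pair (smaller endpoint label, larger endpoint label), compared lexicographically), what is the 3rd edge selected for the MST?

4-5

Sort edges by weight, then run Kruskal:
1-4 (6): add. Components now {0} {1,4} {2} {3} {5}
0-4 (12): add. Components now {0,1,4} {2} {3} {5}
4-5 (12): add. Components now {0,1,4,5} {2} {3}
2-3 (14): add. Components now {0,1,4,5} {2,3}
1-5 (15): skip — 1 and 5 already connected.
3-4 (15): add. Components now {0,1,2,3,4,5}
The 3rd edge added is 4-5.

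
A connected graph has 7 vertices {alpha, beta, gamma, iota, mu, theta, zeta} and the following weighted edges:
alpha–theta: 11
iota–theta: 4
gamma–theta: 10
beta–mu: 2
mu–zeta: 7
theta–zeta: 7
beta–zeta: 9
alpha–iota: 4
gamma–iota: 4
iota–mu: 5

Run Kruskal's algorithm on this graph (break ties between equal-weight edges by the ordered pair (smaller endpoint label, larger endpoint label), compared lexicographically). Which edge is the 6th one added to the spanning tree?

Kruskal's algorithm — process edges by increasing weight (ties by edge label):
beta–mu (2): add — endpoints in different components.
alpha–iota (4): add — endpoints in different components.
gamma–iota (4): add — endpoints in different components.
iota–theta (4): add — endpoints in different components.
iota–mu (5): add — endpoints in different components.
mu–zeta (7): add — endpoints in different components.
The 6th edge added is mu–zeta.

mu-zeta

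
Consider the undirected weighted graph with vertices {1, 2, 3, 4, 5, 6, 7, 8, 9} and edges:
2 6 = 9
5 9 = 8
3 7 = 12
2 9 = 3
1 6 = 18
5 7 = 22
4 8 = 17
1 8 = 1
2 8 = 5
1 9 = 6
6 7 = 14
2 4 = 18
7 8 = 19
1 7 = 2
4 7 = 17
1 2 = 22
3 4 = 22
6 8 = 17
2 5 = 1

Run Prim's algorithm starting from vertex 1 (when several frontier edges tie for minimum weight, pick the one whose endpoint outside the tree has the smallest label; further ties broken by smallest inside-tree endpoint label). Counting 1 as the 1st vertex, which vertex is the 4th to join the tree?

Prim, starting at 1.
Step 1: cheapest edge leaving the tree is 1 8 (1); add 8.
Step 2: cheapest edge leaving the tree is 1 7 (2); add 7.
Step 3: cheapest edge leaving the tree is 2 8 (5); add 2.
Step 4: cheapest edge leaving the tree is 2 5 (1); add 5.
Step 5: cheapest edge leaving the tree is 2 9 (3); add 9.
Step 6: cheapest edge leaving the tree is 2 6 (9); add 6.
Step 7: cheapest edge leaving the tree is 3 7 (12); add 3.
Step 8: cheapest edge leaving the tree is 4 7 (17); add 4.
Vertex order: 1, 8, 7, 2, 5, 9, 6, 3, 4. The 4th vertex is 2.

2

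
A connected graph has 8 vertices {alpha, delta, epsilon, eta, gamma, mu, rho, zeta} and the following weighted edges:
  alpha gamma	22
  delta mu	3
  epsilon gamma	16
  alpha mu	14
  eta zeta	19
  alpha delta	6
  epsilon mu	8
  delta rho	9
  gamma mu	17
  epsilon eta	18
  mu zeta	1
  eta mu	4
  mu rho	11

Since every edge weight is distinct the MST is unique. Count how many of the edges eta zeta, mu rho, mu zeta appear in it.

Kruskal: consider edges lightest-first.
mu zeta (1): add — endpoints in different components.
delta mu (3): add — endpoints in different components.
eta mu (4): add — endpoints in different components.
alpha delta (6): add — endpoints in different components.
epsilon mu (8): add — endpoints in different components.
delta rho (9): add — endpoints in different components.
mu rho (11): skip — rho and mu already connected.
alpha mu (14): skip — alpha and mu already connected.
epsilon gamma (16): add — endpoints in different components.
MST edge set: {mu zeta, delta mu, eta mu, alpha delta, epsilon mu, delta rho, epsilon gamma}.
Of the listed edges, {mu zeta} are in the MST → 1.

1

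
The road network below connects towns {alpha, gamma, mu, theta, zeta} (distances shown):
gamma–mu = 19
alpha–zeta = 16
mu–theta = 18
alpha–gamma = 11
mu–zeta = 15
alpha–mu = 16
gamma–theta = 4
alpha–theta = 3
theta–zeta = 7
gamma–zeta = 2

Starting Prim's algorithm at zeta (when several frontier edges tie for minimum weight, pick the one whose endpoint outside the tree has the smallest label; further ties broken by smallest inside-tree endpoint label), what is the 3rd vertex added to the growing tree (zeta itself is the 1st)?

Prim, starting at zeta.
Step 1: cheapest edge leaving the tree is gamma–zeta (2); add gamma.
Step 2: cheapest edge leaving the tree is gamma–theta (4); add theta.
Step 3: cheapest edge leaving the tree is alpha–theta (3); add alpha.
Step 4: cheapest edge leaving the tree is mu–zeta (15); add mu.
Vertex order: zeta, gamma, theta, alpha, mu. The 3rd vertex is theta.

theta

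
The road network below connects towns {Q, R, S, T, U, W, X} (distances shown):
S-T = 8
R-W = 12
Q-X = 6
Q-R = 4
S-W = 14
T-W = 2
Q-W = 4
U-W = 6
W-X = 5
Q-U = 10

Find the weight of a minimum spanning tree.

29

Prim, starting at T.
Step 1: frontier [T-W 2, S-T 8] → take T-W (2); add W.
Step 2: frontier [S-T 8, Q-W 4, W-X 5, U-W 6, R-W 12, S-W 14] → take Q-W (4); add Q.
Step 3: frontier [Q-R 4, Q-X 6, Q-U 10, S-T 8, W-X 5, U-W 6, R-W 12, S-W 14] → take Q-R (4); add R.
Step 4: frontier [Q-X 6, Q-U 10, S-T 8, W-X 5, U-W 6, S-W 14] → take W-X (5); add X.
Step 5: frontier [Q-U 10, S-T 8, U-W 6, S-W 14] → take U-W (6); add U.
Step 6: frontier [S-T 8, S-W 14] → take S-T (8); add S.
MST edges: T-W, Q-W, Q-R, W-X, U-W, S-T; total weight 2+4+4+5+6+8 = 29.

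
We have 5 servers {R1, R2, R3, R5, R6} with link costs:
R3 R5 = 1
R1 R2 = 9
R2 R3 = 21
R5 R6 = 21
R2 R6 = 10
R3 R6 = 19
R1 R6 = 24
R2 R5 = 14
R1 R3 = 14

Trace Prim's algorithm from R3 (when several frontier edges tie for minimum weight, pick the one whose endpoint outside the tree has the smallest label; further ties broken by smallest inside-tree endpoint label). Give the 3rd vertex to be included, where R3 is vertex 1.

Grow the tree from R3 using Prim:
Step 1: frontier [R3 R5 1, R1 R3 14, R3 R6 19, R2 R3 21] → take R3 R5 (1); add R5.
Step 2: frontier [R1 R3 14, R3 R6 19, R2 R3 21, R2 R5 14, R5 R6 21] → take R1 R3 (14); add R1.
Step 3: frontier [R1 R2 9, R1 R6 24, R3 R6 19, R2 R3 21, R2 R5 14, R5 R6 21] → take R1 R2 (9); add R2.
Step 4: frontier [R1 R6 24, R2 R6 10, R3 R6 19, R5 R6 21] → take R2 R6 (10); add R6.
Vertex order: R3, R5, R1, R2, R6. The 3rd vertex is R1.

R1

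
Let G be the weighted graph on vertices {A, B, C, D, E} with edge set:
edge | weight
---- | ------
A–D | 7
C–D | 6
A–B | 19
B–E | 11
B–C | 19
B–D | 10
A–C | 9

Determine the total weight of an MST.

Prim, starting at C.
Step 1: frontier [C–D 6, A–C 9, B–C 19] → take C–D (6); add D.
Step 2: frontier [A–C 9, B–C 19, A–D 7, B–D 10] → take A–D (7); add A.
Step 3: frontier [A–B 19, B–C 19, B–D 10] → take B–D (10); add B.
Step 4: frontier [B–E 11] → take B–E (11); add E.
MST edges: C–D, A–D, B–D, B–E; total weight 6+7+10+11 = 34.

34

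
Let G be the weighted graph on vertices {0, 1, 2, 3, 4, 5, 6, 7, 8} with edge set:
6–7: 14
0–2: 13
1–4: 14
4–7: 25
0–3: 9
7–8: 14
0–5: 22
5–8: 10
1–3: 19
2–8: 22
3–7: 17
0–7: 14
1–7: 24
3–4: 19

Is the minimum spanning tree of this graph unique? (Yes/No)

No

Kruskal: consider edges lightest-first.
0–3 (9): add — endpoints in different components.
5–8 (10): add — endpoints in different components.
0–2 (13): add — endpoints in different components.
0–7 (14): add — endpoints in different components.
1–4 (14): add — endpoints in different components.
6–7 (14): add — endpoints in different components.
7–8 (14): add — endpoints in different components.
3–7 (17): skip — 3 and 7 already connected.
1–3 (19): add — endpoints in different components.
Non-tree edge 3–4 has weight 19, equal to the heaviest edge on its tree cycle — swapping gives another MST of the same weight. Not unique.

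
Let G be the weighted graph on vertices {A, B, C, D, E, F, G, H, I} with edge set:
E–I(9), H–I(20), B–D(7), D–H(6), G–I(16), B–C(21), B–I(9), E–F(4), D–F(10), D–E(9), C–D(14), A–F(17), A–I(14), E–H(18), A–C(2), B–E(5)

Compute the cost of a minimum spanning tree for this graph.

63

Kruskal's algorithm — process edges by increasing weight (ties by edge label):
A–C (2): add — endpoints in different components.
E–F (4): add — endpoints in different components.
B–E (5): add — endpoints in different components.
D–H (6): add — endpoints in different components.
B–D (7): add — endpoints in different components.
B–I (9): add — endpoints in different components.
D–E (9): skip — D and E already connected.
E–I (9): skip — E and I already connected.
D–F (10): skip — D and F already connected.
A–I (14): add — endpoints in different components.
C–D (14): skip — C and D already connected.
G–I (16): add — endpoints in different components.
MST edges: A–C, E–F, B–E, D–H, B–D, B–I, A–I, G–I; total weight 2+4+5+6+7+9+14+16 = 63.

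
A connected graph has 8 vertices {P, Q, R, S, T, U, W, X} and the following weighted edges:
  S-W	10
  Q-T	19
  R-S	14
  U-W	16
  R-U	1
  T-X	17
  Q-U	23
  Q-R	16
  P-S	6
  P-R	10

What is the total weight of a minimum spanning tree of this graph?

Prim, starting at Q.
Step 1: frontier [Q-R 16, Q-T 19, Q-U 23] → take Q-R (16); add R.
Step 2: frontier [Q-T 19, Q-U 23, R-U 1, P-R 10, R-S 14] → take R-U (1); add U.
Step 3: frontier [Q-T 19, P-R 10, R-S 14, U-W 16] → take P-R (10); add P.
Step 4: frontier [P-S 6, Q-T 19, R-S 14, U-W 16] → take P-S (6); add S.
Step 5: frontier [Q-T 19, S-W 10, U-W 16] → take S-W (10); add W.
Step 6: frontier [Q-T 19] → take Q-T (19); add T.
Step 7: frontier [T-X 17] → take T-X (17); add X.
MST edges: Q-R, R-U, P-R, P-S, S-W, Q-T, T-X; total weight 16+1+10+6+10+19+17 = 79.

79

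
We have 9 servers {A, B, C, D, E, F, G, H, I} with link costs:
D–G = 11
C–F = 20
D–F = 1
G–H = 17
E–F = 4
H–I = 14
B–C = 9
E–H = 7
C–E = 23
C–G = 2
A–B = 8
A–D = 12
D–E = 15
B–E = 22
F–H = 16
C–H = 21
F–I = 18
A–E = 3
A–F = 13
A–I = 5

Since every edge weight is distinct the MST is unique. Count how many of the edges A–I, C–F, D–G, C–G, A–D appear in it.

2

Kruskal's algorithm — process edges by increasing weight (ties by edge label):
D–F (1): add — endpoints in different components.
C–G (2): add — endpoints in different components.
A–E (3): add — endpoints in different components.
E–F (4): add — endpoints in different components.
A–I (5): add — endpoints in different components.
E–H (7): add — endpoints in different components.
A–B (8): add — endpoints in different components.
B–C (9): add — endpoints in different components.
MST edge set: {D–F, C–G, A–E, E–F, A–I, E–H, A–B, B–C}.
Of the listed edges, {A–I, C–G} are in the MST → 2.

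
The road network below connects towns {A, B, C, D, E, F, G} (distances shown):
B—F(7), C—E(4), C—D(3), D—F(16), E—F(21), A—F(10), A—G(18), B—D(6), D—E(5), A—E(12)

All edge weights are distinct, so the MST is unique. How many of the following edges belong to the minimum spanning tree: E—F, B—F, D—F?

1

Kruskal's algorithm — process edges by increasing weight (ties by edge label):
C—D (3): add. Components now {A} {B} {C,D} {E} {F} {G}
C—E (4): add. Components now {A} {B} {C,D,E} {F} {G}
D—E (5): skip — D and E already connected.
B—D (6): add. Components now {A} {B,C,D,E} {F} {G}
B—F (7): add. Components now {A} {B,C,D,E,F} {G}
A—F (10): add. Components now {A,B,C,D,E,F} {G}
A—E (12): skip — A and E already connected.
D—F (16): skip — D and F already connected.
A—G (18): add. Components now {A,B,C,D,E,F,G}
MST edge set: {C—D, C—E, B—D, B—F, A—F, A—G}.
Of the listed edges, {B—F} are in the MST → 1.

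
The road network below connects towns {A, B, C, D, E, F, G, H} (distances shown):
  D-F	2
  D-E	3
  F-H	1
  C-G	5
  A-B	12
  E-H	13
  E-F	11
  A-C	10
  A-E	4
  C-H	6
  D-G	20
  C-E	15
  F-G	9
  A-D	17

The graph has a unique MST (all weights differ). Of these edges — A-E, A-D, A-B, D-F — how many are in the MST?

Sort edges by weight, then run Kruskal:
F-H (1): add — endpoints in different components.
D-F (2): add — endpoints in different components.
D-E (3): add — endpoints in different components.
A-E (4): add — endpoints in different components.
C-G (5): add — endpoints in different components.
C-H (6): add — endpoints in different components.
F-G (9): skip — F and G already connected.
A-C (10): skip — A and C already connected.
E-F (11): skip — E and F already connected.
A-B (12): add — endpoints in different components.
MST edge set: {F-H, D-F, D-E, A-E, C-G, C-H, A-B}.
Of the listed edges, {A-E, A-B, D-F} are in the MST → 3.

3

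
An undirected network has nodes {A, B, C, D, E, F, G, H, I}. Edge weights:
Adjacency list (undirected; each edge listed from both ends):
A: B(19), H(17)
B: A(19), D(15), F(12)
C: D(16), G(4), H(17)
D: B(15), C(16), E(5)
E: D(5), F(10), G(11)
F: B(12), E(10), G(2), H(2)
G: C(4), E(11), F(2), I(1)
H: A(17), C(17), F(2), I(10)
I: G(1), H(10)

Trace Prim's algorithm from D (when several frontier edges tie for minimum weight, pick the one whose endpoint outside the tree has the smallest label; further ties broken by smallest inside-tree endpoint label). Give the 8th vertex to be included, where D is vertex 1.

B

Prim's algorithm from D:
Step 1: frontier [D E 5, B D 15, C D 16] → take D E (5); add E.
Step 2: frontier [B D 15, C D 16, E F 10, E G 11] → take E F (10); add F.
Step 3: frontier [B D 15, C D 16, E G 11, F G 2, F H 2, B F 12] → take F G (2); add G.
Step 4: frontier [B D 15, C D 16, F H 2, B F 12, G I 1, C G 4] → take G I (1); add I.
Step 5: frontier [B D 15, C D 16, F H 2, B F 12, C G 4, H I 10] → take F H (2); add H.
Step 6: frontier [B D 15, C D 16, B F 12, C G 4, A H 17, C H 17] → take C G (4); add C.
Step 7: frontier [B D 15, B F 12, A H 17] → take B F (12); add B.
Step 8: frontier [A B 19, A H 17] → take A H (17); add A.
Vertex order: D, E, F, G, I, H, C, B, A. The 8th vertex is B.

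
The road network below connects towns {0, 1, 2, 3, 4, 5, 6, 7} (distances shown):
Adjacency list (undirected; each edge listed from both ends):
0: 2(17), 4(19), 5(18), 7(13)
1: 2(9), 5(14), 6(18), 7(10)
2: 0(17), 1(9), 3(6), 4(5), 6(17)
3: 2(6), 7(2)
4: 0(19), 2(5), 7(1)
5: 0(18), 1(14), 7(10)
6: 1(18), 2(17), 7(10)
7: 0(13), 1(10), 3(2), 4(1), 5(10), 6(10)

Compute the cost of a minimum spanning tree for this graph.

50

Kruskal's algorithm — process edges by increasing weight (ties by edge label):
4 7 (1): add — endpoints in different components.
3 7 (2): add — endpoints in different components.
2 4 (5): add — endpoints in different components.
2 3 (6): skip — 2 and 3 already connected.
1 2 (9): add — endpoints in different components.
1 7 (10): skip — 1 and 7 already connected.
5 7 (10): add — endpoints in different components.
6 7 (10): add — endpoints in different components.
0 7 (13): add — endpoints in different components.
MST edges: 4 7, 3 7, 2 4, 1 2, 5 7, 6 7, 0 7; total weight 1+2+5+9+10+10+13 = 50.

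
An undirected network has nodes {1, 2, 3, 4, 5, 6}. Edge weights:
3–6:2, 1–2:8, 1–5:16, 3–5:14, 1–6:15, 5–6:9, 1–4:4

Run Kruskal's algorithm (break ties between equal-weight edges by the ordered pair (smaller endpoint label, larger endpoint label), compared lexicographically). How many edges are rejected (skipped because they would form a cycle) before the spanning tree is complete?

1

Kruskal: consider edges lightest-first.
3–6 (2): add — endpoints in different components.
1–4 (4): add — endpoints in different components.
1–2 (8): add — endpoints in different components.
5–6 (9): add — endpoints in different components.
3–5 (14): skip — 3 and 5 already connected.
1–6 (15): add — endpoints in different components.
Edges rejected before the tree was complete: 1.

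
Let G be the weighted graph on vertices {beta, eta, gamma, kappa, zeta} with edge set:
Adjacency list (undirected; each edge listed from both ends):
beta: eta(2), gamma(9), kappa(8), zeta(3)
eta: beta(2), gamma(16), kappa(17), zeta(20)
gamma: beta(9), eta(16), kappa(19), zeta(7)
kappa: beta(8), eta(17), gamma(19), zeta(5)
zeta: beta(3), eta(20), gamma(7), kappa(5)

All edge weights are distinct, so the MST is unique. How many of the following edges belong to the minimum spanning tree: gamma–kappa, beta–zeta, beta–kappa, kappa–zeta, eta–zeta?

2

Sort edges by weight, then run Kruskal:
beta–eta (2): add — endpoints in different components.
beta–zeta (3): add — endpoints in different components.
kappa–zeta (5): add — endpoints in different components.
gamma–zeta (7): add — endpoints in different components.
MST edge set: {beta–eta, beta–zeta, kappa–zeta, gamma–zeta}.
Of the listed edges, {beta–zeta, kappa–zeta} are in the MST → 2.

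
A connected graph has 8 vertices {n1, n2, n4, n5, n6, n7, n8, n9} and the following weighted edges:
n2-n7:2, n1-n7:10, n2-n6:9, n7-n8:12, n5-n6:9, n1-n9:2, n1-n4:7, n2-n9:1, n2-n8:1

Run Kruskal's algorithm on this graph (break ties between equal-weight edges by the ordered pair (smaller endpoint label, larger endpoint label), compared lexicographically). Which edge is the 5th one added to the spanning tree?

Kruskal's algorithm — process edges by increasing weight (ties by edge label):
n2-n8 (1): add — endpoints in different components.
n2-n9 (1): add — endpoints in different components.
n1-n9 (2): add — endpoints in different components.
n2-n7 (2): add — endpoints in different components.
n1-n4 (7): add — endpoints in different components.
n2-n6 (9): add — endpoints in different components.
n5-n6 (9): add — endpoints in different components.
The 5th edge added is n1-n4.

n1-n4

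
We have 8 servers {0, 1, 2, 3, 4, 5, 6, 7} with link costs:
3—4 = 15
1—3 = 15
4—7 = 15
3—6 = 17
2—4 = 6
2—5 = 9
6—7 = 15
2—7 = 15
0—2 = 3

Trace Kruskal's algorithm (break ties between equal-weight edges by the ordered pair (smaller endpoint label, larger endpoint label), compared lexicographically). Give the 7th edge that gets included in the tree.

Sort edges by weight, then run Kruskal:
0—2 (3): add — endpoints in different components.
2—4 (6): add — endpoints in different components.
2—5 (9): add — endpoints in different components.
1—3 (15): add — endpoints in different components.
2—7 (15): add — endpoints in different components.
3—4 (15): add — endpoints in different components.
4—7 (15): skip — 4 and 7 already connected.
6—7 (15): add — endpoints in different components.
The 7th edge added is 6—7.

6-7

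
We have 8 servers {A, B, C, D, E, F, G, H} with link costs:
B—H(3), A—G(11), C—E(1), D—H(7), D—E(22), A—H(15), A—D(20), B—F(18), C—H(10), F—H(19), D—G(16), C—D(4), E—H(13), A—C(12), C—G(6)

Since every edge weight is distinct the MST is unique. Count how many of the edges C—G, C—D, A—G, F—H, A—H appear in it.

3

Kruskal: consider edges lightest-first.
C—E (1): add — endpoints in different components.
B—H (3): add — endpoints in different components.
C—D (4): add — endpoints in different components.
C—G (6): add — endpoints in different components.
D—H (7): add — endpoints in different components.
C—H (10): skip — C and H already connected.
A—G (11): add — endpoints in different components.
A—C (12): skip — A and C already connected.
E—H (13): skip — E and H already connected.
A—H (15): skip — A and H already connected.
D—G (16): skip — D and G already connected.
B—F (18): add — endpoints in different components.
MST edge set: {C—E, B—H, C—D, C—G, D—H, A—G, B—F}.
Of the listed edges, {C—G, C—D, A—G} are in the MST → 3.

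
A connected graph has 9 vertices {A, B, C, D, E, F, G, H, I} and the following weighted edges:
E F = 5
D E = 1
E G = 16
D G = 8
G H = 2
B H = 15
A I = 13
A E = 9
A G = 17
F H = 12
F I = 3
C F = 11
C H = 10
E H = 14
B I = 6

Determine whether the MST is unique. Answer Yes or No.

Sort edges by weight, then run Kruskal:
D E (1): add — endpoints in different components.
G H (2): add — endpoints in different components.
F I (3): add — endpoints in different components.
E F (5): add — endpoints in different components.
B I (6): add — endpoints in different components.
D G (8): add — endpoints in different components.
A E (9): add — endpoints in different components.
C H (10): add — endpoints in different components.
Every non-tree edge has weight strictly greater than the heaviest edge on the tree path between its endpoints, so the MST is unique.

Yes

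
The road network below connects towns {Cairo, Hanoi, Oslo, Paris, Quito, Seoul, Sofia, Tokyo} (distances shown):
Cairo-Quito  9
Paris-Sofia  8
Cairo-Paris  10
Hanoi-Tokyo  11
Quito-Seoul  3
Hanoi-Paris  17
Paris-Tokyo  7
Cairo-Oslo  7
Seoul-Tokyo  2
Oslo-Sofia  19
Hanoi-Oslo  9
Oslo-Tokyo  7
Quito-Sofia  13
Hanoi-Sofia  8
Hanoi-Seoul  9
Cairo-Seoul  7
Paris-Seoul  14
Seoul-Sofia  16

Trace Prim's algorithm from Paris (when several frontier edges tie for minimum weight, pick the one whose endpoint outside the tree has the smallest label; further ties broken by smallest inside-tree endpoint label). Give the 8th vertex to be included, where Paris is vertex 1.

Prim's algorithm from Paris:
Step 1: cheapest edge leaving the tree is Paris-Tokyo (7); add Tokyo.
Step 2: cheapest edge leaving the tree is Seoul-Tokyo (2); add Seoul.
Step 3: cheapest edge leaving the tree is Quito-Seoul (3); add Quito.
Step 4: cheapest edge leaving the tree is Cairo-Seoul (7); add Cairo.
Step 5: cheapest edge leaving the tree is Cairo-Oslo (7); add Oslo.
Step 6: cheapest edge leaving the tree is Paris-Sofia (8); add Sofia.
Step 7: cheapest edge leaving the tree is Hanoi-Sofia (8); add Hanoi.
Vertex order: Paris, Tokyo, Seoul, Quito, Cairo, Oslo, Sofia, Hanoi. The 8th vertex is Hanoi.

Hanoi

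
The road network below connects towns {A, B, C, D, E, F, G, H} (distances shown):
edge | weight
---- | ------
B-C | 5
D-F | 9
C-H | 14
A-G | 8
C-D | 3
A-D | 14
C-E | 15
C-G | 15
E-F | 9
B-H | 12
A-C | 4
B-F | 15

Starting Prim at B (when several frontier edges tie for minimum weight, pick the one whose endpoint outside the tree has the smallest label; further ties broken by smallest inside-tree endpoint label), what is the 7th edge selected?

Prim's algorithm from B:
Step 1: frontier [B-C 5, B-H 12, B-F 15] → take B-C (5); add C.
Step 2: frontier [B-H 12, B-F 15, C-D 3, A-C 4, C-H 14, C-E 15, C-G 15] → take C-D (3); add D.
Step 3: frontier [B-H 12, B-F 15, A-C 4, C-H 14, C-E 15, C-G 15, D-F 9, A-D 14] → take A-C (4); add A.
Step 4: frontier [A-G 8, B-H 12, B-F 15, C-H 14, C-E 15, C-G 15, D-F 9] → take A-G (8); add G.
Step 5: frontier [B-H 12, B-F 15, C-H 14, C-E 15, D-F 9] → take D-F (9); add F.
Step 6: frontier [B-H 12, C-H 14, C-E 15, E-F 9] → take E-F (9); add E.
Step 7: frontier [B-H 12, C-H 14] → take B-H (12); add H.
The 7th edge added is B-H.

B-H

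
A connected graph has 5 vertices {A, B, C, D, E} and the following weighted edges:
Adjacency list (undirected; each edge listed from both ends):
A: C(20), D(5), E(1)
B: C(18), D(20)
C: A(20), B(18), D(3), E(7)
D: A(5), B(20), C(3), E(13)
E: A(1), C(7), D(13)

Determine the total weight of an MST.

Kruskal: consider edges lightest-first.
A–E (1): add — endpoints in different components.
C–D (3): add — endpoints in different components.
A–D (5): add — endpoints in different components.
C–E (7): skip — C and E already connected.
D–E (13): skip — D and E already connected.
B–C (18): add — endpoints in different components.
MST edges: A–E, C–D, A–D, B–C; total weight 1+3+5+18 = 27.

27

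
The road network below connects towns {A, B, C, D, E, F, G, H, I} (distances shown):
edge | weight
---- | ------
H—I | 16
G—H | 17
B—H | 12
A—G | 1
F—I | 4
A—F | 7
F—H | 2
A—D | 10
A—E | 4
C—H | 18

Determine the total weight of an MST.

Prim's algorithm from B:
Step 1: frontier [B—H 12] → take B—H (12); add H.
Step 2: frontier [F—H 2, H—I 16, G—H 17, C—H 18] → take F—H (2); add F.
Step 3: frontier [F—I 4, A—F 7, H—I 16, G—H 17, C—H 18] → take F—I (4); add I.
Step 4: frontier [A—F 7, G—H 17, C—H 18] → take A—F (7); add A.
Step 5: frontier [A—G 1, A—E 4, A—D 10, G—H 17, C—H 18] → take A—G (1); add G.
Step 6: frontier [A—E 4, A—D 10, C—H 18] → take A—E (4); add E.
Step 7: frontier [A—D 10, C—H 18] → take A—D (10); add D.
Step 8: frontier [C—H 18] → take C—H (18); add C.
MST edges: B—H, F—H, F—I, A—F, A—G, A—E, A—D, C—H; total weight 12+2+4+7+1+4+10+18 = 58.

58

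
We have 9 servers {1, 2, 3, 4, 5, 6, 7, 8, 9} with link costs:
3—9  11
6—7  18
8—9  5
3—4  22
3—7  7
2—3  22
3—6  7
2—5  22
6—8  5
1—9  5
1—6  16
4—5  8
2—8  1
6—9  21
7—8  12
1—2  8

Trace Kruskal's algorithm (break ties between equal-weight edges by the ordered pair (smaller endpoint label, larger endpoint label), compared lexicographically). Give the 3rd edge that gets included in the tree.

Sort edges by weight, then run Kruskal:
2—8 (1): add — endpoints in different components.
1—9 (5): add — endpoints in different components.
6—8 (5): add — endpoints in different components.
8—9 (5): add — endpoints in different components.
3—6 (7): add — endpoints in different components.
3—7 (7): add — endpoints in different components.
1—2 (8): skip — 1 and 2 already connected.
4—5 (8): add — endpoints in different components.
3—9 (11): skip — 3 and 9 already connected.
7—8 (12): skip — 7 and 8 already connected.
1—6 (16): skip — 1 and 6 already connected.
6—7 (18): skip — 6 and 7 already connected.
6—9 (21): skip — 6 and 9 already connected.
2—3 (22): skip — 2 and 3 already connected.
2—5 (22): add — endpoints in different components.
The 3rd edge added is 6—8.

6-8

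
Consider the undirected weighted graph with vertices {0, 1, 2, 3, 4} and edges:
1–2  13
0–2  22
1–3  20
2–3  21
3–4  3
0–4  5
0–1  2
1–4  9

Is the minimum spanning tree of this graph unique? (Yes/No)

Kruskal: consider edges lightest-first.
0–1 (2): add — endpoints in different components.
3–4 (3): add — endpoints in different components.
0–4 (5): add — endpoints in different components.
1–4 (9): skip — 1 and 4 already connected.
1–2 (13): add — endpoints in different components.
Every non-tree edge has weight strictly greater than the heaviest edge on the tree path between its endpoints, so the MST is unique.

Yes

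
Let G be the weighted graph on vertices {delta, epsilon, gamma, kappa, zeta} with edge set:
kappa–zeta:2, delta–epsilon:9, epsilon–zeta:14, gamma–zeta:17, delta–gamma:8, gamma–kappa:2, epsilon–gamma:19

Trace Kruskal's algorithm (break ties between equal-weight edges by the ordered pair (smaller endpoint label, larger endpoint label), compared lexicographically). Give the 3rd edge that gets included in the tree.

delta-gamma

Kruskal's algorithm — process edges by increasing weight (ties by edge label):
gamma–kappa (2): add. Components now {gamma,kappa} {delta} {zeta} {epsilon}
kappa–zeta (2): add. Components now {gamma,kappa,zeta} {delta} {epsilon}
delta–gamma (8): add. Components now {delta,gamma,kappa,zeta} {epsilon}
delta–epsilon (9): add. Components now {delta,epsilon,gamma,kappa,zeta}
The 3rd edge added is delta–gamma.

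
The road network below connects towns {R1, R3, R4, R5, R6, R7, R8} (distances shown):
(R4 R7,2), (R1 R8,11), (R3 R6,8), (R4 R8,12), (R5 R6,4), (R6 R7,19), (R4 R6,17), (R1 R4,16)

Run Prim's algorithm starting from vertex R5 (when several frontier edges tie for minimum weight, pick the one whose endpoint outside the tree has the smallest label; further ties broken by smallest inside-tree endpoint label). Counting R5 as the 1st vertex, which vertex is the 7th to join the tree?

R1

Grow the tree from R5 using Prim:
Step 1: frontier [R5 R6 4] → take R5 R6 (4); add R6.
Step 2: frontier [R3 R6 8, R4 R6 17, R6 R7 19] → take R3 R6 (8); add R3.
Step 3: frontier [R4 R6 17, R6 R7 19] → take R4 R6 (17); add R4.
Step 4: frontier [R4 R7 2, R4 R8 12, R1 R4 16, R6 R7 19] → take R4 R7 (2); add R7.
Step 5: frontier [R4 R8 12, R1 R4 16] → take R4 R8 (12); add R8.
Step 6: frontier [R1 R4 16, R1 R8 11] → take R1 R8 (11); add R1.
Vertex order: R5, R6, R3, R4, R7, R8, R1. The 7th vertex is R1.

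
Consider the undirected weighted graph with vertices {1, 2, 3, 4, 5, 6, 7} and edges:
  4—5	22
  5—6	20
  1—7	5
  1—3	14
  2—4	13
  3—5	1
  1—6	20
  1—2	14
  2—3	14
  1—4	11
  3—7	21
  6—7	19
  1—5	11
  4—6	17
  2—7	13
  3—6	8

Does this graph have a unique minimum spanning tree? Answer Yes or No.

No

Sort edges by weight, then run Kruskal:
3—5 (1): add. Components now {1} {2} {3,5} {4} {6} {7}
1—7 (5): add. Components now {1,7} {2} {3,5} {4} {6}
3—6 (8): add. Components now {1,7} {2} {3,5,6} {4}
1—4 (11): add. Components now {1,4,7} {2} {3,5,6}
1—5 (11): add. Components now {1,3,4,5,6,7} {2}
2—4 (13): add. Components now {1,2,3,4,5,6,7}
Non-tree edge 2—7 has weight 13, equal to the heaviest edge on its tree cycle — swapping gives another MST of the same weight. Not unique.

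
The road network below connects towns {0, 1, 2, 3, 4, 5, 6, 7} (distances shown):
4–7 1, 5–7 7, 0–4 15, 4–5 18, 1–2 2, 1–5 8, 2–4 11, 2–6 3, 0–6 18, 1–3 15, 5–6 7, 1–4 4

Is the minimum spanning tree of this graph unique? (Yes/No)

Kruskal's algorithm — process edges by increasing weight (ties by edge label):
4–7 (1): add — endpoints in different components.
1–2 (2): add — endpoints in different components.
2–6 (3): add — endpoints in different components.
1–4 (4): add — endpoints in different components.
5–6 (7): add — endpoints in different components.
5–7 (7): skip — 5 and 7 already connected.
1–5 (8): skip — 1 and 5 already connected.
2–4 (11): skip — 2 and 4 already connected.
0–4 (15): add — endpoints in different components.
1–3 (15): add — endpoints in different components.
Non-tree edge 5–7 has weight 7, equal to the heaviest edge on its tree cycle — swapping gives another MST of the same weight. Not unique.

No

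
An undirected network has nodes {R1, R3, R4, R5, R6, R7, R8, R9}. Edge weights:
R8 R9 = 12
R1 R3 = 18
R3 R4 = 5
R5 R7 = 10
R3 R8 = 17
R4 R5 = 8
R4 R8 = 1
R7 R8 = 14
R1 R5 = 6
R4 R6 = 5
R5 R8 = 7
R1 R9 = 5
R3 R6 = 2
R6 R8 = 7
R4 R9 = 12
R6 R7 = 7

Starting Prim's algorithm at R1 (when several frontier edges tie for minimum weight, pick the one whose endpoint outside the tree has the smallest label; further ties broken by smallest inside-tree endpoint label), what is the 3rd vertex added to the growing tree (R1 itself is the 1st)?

R5

Prim's algorithm from R1:
Step 1: cheapest edge leaving the tree is R1 R9 (5); add R9.
Step 2: cheapest edge leaving the tree is R1 R5 (6); add R5.
Step 3: cheapest edge leaving the tree is R5 R8 (7); add R8.
Step 4: cheapest edge leaving the tree is R4 R8 (1); add R4.
Step 5: cheapest edge leaving the tree is R3 R4 (5); add R3.
Step 6: cheapest edge leaving the tree is R3 R6 (2); add R6.
Step 7: cheapest edge leaving the tree is R6 R7 (7); add R7.
Vertex order: R1, R9, R5, R8, R4, R3, R6, R7. The 3rd vertex is R5.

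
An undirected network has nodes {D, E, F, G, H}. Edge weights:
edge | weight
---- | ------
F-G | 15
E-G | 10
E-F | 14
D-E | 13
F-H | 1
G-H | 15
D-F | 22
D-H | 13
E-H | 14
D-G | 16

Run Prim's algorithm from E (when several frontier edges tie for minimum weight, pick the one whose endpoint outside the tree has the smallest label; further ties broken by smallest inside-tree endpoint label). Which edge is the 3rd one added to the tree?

Grow the tree from E using Prim:
Step 1: cheapest edge leaving the tree is E-G (10); add G.
Step 2: cheapest edge leaving the tree is D-E (13); add D.
Step 3: cheapest edge leaving the tree is D-H (13); add H.
Step 4: cheapest edge leaving the tree is F-H (1); add F.
The 3rd edge added is D-H.

D-H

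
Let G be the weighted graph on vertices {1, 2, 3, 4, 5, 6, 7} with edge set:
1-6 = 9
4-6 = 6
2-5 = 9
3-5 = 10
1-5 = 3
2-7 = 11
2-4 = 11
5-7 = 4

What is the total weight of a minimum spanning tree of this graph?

41

Grow the tree from 5 using Prim:
Step 1: cheapest edge leaving the tree is 1-5 (3); add 1.
Step 2: cheapest edge leaving the tree is 5-7 (4); add 7.
Step 3: cheapest edge leaving the tree is 2-5 (9); add 2.
Step 4: cheapest edge leaving the tree is 1-6 (9); add 6.
Step 5: cheapest edge leaving the tree is 4-6 (6); add 4.
Step 6: cheapest edge leaving the tree is 3-5 (10); add 3.
MST edges: 1-5, 5-7, 2-5, 1-6, 4-6, 3-5; total weight 3+4+9+9+6+10 = 41.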